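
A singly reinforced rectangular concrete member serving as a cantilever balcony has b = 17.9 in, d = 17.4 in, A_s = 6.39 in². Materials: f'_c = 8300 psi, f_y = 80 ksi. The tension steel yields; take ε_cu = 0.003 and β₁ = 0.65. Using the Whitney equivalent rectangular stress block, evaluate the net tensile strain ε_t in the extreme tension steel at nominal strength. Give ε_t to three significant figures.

ε_t ≈ 0.00538

a = A_s f_y/(0.85 f'_c b) = 4.048 in.
β₁ = 0.65, so c = a/β₁ = 4.048/0.65 = 6.228 in.
From the linear strain diagram with ε_cu = 0.003: ε_t = 0.003 (d − c)/c = 0.003 × (17.4 − 6.228)/6.228 = 0.00538.
Since ε_t ≥ 0.005, the section is tension-controlled.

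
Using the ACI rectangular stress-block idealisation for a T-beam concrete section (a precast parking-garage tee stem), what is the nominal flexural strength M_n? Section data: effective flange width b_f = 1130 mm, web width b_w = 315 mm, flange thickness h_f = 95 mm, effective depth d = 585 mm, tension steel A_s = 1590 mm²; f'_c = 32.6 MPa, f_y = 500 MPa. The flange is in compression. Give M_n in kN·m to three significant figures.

Tension: T = A_s f_y = 1590 × 500 = 795000 N.
Try a within the flange: a = T/(0.85 f'_c b_f) = 795000/(0.85 × 32.6 × 1130) = 25.39 mm.
Since a = 25.39 ≤ h_f = 95 mm, the stress block lies entirely in the flange; analyse as a rectangular beam of width b_f.
M_n = T(d − a/2) = 795000 × (585 − 12.695) = 454.98 × 10⁶ N·mm.
M_n = 454.98 kN·m.

M_n ≈ 455 kN·m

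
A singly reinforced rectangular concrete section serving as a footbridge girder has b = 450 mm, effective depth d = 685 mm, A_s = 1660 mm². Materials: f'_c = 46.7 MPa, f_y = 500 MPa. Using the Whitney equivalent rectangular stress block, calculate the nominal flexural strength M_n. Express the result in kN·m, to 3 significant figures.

M_n ≈ 549 kN·m

T = A_s f_y = 1660 × 500 = 830000 N = 830 kN.
From C = T: a = T/(0.85 f'_c b) = 830000/(0.85 × 46.7 × 450) = 46.47 mm.
M_n = T(d − a/2) = 830 kN × (685 − 23.235) mm = 549.26 kN·m.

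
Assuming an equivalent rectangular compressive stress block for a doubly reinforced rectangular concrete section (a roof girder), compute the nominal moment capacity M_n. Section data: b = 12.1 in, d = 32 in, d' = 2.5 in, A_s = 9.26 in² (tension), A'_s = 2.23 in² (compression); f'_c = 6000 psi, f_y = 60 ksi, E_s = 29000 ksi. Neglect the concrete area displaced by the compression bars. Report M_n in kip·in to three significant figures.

Assume both steels yield.
a = (A_s − A'_s) f_y/(0.85 f'_c b) = (9.26 − 2.23) × 60/(0.85 × 6 × 12.1) = 6.835 in.
c = a/β₁ = 6.835/0.75 = 9.113 in; ε'_s = 0.003(c − d')/c = 0.0022 ≥ ε_y = 0.0021, so the compression steel yields.
M_n = (A_s − A'_s) f_y (d − a/2) + A'_s f_y (d − d') = 421.8 × (32 − 3.4175) + 133.8 × (32 − 2.5) = 12056.1 + 3947.1 = 16003.2 kip·in.

M_n ≈ 16000 kip·in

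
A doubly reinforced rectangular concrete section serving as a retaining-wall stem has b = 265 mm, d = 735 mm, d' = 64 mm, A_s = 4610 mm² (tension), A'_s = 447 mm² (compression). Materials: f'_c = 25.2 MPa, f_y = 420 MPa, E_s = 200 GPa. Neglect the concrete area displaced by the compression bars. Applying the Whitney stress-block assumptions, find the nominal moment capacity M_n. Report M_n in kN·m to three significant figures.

Assume both tension and compression steel yield.
Net tension couple steel: A_s − A'_s = 4163 mm².
a = (A_s − A'_s) f_y / (0.85 f'_c b) = 1748460/(0.85 × 25.2 × 265) = 308.03 mm.
c = a/β₁ = 308.03/0.85 = 362.39 mm; ε'_s = 0.003(c − d')/c = 0.0025 ≥ f_y/E_s = 0.0021, so compression steel does yield.
M_n = (A_s − A'_s) f_y (d − a/2) + A'_s f_y (d − d') = [1748460 × (735 − 154.015) + 187740 × (735 − 64)] × 10⁻⁶ = 1015.83 + 125.97 = 1141.80 kN·m.

M_n ≈ 1140 kN·m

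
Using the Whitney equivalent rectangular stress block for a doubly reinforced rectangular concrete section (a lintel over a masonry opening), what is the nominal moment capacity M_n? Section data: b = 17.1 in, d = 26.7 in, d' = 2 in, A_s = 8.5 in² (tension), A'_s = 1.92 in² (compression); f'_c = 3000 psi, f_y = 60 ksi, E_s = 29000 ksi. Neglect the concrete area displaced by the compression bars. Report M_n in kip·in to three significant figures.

Assume both steels yield.
a = (A_s − A'_s) f_y/(0.85 f'_c b) = (8.5 − 1.92) × 60/(0.85 × 3 × 17.1) = 9.054 in.
c = a/β₁ = 9.054/0.85 = 10.652 in; ε'_s = 0.003(c − d')/c = 0.0024 ≥ ε_y = 0.0021, so the compression steel yields.
M_n = (A_s − A'_s) f_y (d − a/2) + A'_s f_y (d − d') = 394.8 × (26.7 − 4.527) + 115.2 × (26.7 − 2) = 8753.9 + 2845.4 = 11599.3 kip·in.

M_n ≈ 11600 kip·in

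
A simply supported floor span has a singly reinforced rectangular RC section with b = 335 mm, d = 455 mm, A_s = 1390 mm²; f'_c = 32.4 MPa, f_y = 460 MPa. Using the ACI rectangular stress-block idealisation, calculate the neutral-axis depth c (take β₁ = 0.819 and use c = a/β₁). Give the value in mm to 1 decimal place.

T = A_s f_y = 1390 × 460 = 639400 N = 639.4 kN.
Setting C = 0.85 f'_c a b equal to T: a = 639400/(0.85 × 32.4 × 335) = 69.305 mm.
With β₁ = 0.819, c = a/β₁ = 69.305/0.819 = 84.6 mm.

c ≈ 84.6 mm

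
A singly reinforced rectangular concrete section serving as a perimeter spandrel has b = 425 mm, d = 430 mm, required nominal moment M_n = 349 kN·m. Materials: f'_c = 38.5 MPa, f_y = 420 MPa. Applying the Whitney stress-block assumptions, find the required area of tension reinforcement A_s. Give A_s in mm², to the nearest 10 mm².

A_s ≈ 2090 mm²

With M_n = 0.85 f'_c a b (d − a/2), solve the quadratic for a:
a = d − √(d² − 2M_n/(0.85 f'_c b)) = 430 − √(430² − 2 × 349×10⁶/(0.85 × 38.5 × 425)) = 62.97 mm.
A_s = 0.85 f'_c a b / f_y = 0.85 × 38.5 × 62.97 × 425 / 420 = 2085.2 mm².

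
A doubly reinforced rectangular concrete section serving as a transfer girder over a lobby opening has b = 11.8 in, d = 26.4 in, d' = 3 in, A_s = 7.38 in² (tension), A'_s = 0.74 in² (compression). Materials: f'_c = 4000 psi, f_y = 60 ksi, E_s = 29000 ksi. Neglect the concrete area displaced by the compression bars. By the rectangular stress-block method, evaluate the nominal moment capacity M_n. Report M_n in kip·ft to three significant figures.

Assume both steels yield.
a = (A_s − A'_s) f_y/(0.85 f'_c b) = (7.38 − 0.74) × 60/(0.85 × 4 × 11.8) = 9.930 in.
c = a/β₁ = 9.930/0.85 = 11.682 in; ε'_s = 0.003(c − d')/c = 0.0022 ≥ ε_y = 0.0021, so the compression steel yields.
M_n = (A_s − A'_s) f_y (d − a/2) + A'_s f_y (d − d') = 398.4 × (26.4 − 4.965) + 44.4 × (26.4 − 3) = 8539.7 + 1039.0 = 9578.7 kip·in = 9578.7/12 = 798.23 kip·ft.

M_n ≈ 798 kip·ft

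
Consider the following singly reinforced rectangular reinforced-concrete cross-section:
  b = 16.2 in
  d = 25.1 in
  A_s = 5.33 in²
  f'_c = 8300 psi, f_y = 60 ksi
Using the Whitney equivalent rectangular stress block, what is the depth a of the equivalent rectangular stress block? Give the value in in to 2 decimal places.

T = A_s f_y = 5.33 × 60 = 319.8 kips.
a = T/(0.85 f'_c b) = 319.8/(0.85 × 8.3 × 16.2) = 2.80 in.

a ≈ 2.80 in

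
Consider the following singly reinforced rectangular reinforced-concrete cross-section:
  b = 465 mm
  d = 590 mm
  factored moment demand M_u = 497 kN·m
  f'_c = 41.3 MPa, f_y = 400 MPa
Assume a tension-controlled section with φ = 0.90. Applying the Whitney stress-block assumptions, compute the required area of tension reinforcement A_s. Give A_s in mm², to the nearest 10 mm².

M_n = M_u/φ = 497/0.90 = 552.222 kN·m.
With M_n = 0.85 f'_c a b (d − a/2), solve the quadratic for a:
a = d − √(d² − 2M_n/(0.85 f'_c b)) = 590 − √(590² − 2 × 552.222×10⁶/(0.85 × 41.3 × 465)) = 60.43 mm.
A_s = 0.85 f'_c a b / f_y = 0.85 × 41.3 × 60.43 × 465 / 400 = 2466.1 mm².

A_s ≈ 2470 mm²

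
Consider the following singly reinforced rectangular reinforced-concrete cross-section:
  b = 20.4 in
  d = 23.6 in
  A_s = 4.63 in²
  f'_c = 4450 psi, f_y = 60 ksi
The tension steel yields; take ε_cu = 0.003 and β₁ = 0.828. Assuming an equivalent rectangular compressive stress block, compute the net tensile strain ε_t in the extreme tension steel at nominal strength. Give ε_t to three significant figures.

a = A_s f_y/(0.85 f'_c b) = 3.600 in.
β₁ = 0.828, so c = a/β₁ = 3.600/0.828 = 4.348 in.
From the linear strain diagram with ε_cu = 0.003: ε_t = 0.003 (d − c)/c = 0.003 × (23.6 − 4.348)/4.348 = 0.0133.
Since ε_t ≥ 0.005, the section is tension-controlled.

ε_t ≈ 0.0133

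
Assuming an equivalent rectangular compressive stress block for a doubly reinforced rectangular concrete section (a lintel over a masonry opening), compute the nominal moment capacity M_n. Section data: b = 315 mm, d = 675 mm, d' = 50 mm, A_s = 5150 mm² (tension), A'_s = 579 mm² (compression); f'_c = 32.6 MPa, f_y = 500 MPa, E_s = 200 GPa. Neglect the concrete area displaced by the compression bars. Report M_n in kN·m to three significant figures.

Assume both tension and compression steel yield.
Net tension couple steel: A_s − A'_s = 4571 mm².
a = (A_s − A'_s) f_y / (0.85 f'_c b) = 2285500/(0.85 × 32.6 × 315) = 261.84 mm.
c = a/β₁ = 261.84/0.817 = 320.49 mm; ε'_s = 0.003(c − d')/c = 0.0025 ≥ f_y/E_s = 0.0025, so compression steel does yield.
M_n = (A_s − A'_s) f_y (d − a/2) + A'_s f_y (d − d') = [2285500 × (675 − 130.92) + 289500 × (675 − 50)] × 10⁻⁶ = 1243.49 + 180.94 = 1424.43 kN·m.

M_n ≈ 1420 kN·m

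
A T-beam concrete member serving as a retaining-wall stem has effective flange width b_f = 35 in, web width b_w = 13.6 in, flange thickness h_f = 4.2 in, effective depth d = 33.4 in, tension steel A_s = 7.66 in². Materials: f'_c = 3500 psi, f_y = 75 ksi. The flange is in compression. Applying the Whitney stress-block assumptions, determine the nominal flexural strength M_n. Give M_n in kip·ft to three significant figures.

M_n ≈ 1460 kip·ft

Tension: T = A_s f_y = 7.66 × 75 = 574.5 kips.
Try a within the flange: a = T/(0.85 f'_c b_f) = 574.5/(0.85 × 3.5 × 35) = 5.517 in.
a = 5.517 > h_f = 4.2 in: the block extends into the web. Split into flange-overhang and web parts.
C_f = 0.85 f'_c (b_f − b_w) h_f = 0.85 × 3.5 × (35 − 13.6) × 4.2 = 267.4 kips.
Remaining web compression depth: a_w = (T − C_f)/(0.85 f'_c b_w) = (574.5 − 267.4)/(0.85 × 3.5 × 13.6) = 7.590 in.
M_n = C_f(d − h_f/2) + (T − C_f)(d − a_w/2) = 267.4 × (33.4 − 2.1) + 307.1 × (33.4 − 3.795) = 8369.6 + 9091.7 = 17461.3 kip·in.
M_n = 17461.3/12 = 1455.11 kip·ft.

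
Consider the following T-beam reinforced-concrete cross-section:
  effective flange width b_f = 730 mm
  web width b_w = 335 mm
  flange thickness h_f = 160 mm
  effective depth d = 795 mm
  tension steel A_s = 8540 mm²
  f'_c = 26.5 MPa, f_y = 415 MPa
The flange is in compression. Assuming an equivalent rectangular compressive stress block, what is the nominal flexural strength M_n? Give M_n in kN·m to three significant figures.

M_n ≈ 2410 kN·m

Tension: T = A_s f_y = 8540 × 415 = 3544100 N.
Try a within the flange: a = T/(0.85 f'_c b_f) = 3544100/(0.85 × 26.5 × 730) = 215.54 mm.
a = 215.54 > h_f = 160 mm: the block extends into the web. Split into flange-overhang and web parts.
C_f = 0.85 f'_c (b_f − b_w) h_f = 0.85 × 26.5 × (730 − 335) × 160 = 1423580 N.
Remaining web compression depth: a_w = (T − C_f)/(0.85 f'_c b_w) = (3544100 − 1423580)/(0.85 × 26.5 × 335) = 281.02 mm.
M_n = C_f(d − h_f/2) + (T − C_f)(d − a_w/2) = 1423580 × (795 − 80) + 2120520 × (795 − 140.51) = 1017.86 + 1387.86 = 2405.72 × 10⁶ N·mm.
M_n = 2405.72 kN·m.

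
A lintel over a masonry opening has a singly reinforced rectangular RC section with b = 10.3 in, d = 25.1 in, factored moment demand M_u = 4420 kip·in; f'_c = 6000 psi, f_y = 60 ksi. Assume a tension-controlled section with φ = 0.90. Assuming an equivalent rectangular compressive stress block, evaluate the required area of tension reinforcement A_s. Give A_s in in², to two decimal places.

M_n = M_u/φ = 4420/0.90 = 4911.11 kip·in.
From M_n = 0.85 f'_c a b (d − a/2):
a = d − √(d² − 2M_n/(0.85 f'_c b)) = 25.1 − √(25.1² − 2 × 4911.11/(0.85 × 6 × 10.3)) = 4.052 in.
A_s = 0.85 f'_c a b / f_y = 0.85 × 6 × 4.052 × 10.3 / 60 = 3.548 in².

A_s ≈ 3.55 in²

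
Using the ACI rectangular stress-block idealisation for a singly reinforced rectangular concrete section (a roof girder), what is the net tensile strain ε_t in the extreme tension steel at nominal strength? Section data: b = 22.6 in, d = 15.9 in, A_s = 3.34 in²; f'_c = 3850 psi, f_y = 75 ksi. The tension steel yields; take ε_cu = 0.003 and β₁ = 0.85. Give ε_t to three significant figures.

a = A_s f_y/(0.85 f'_c b) = 3.387 in.
β₁ = 0.85, so c = a/β₁ = 3.387/0.85 = 3.985 in.
From the linear strain diagram with ε_cu = 0.003: ε_t = 0.003 (d − c)/c = 0.003 × (15.9 − 3.985)/3.985 = 0.00897.
Since ε_t ≥ 0.005, the section is tension-controlled.

ε_t ≈ 0.00897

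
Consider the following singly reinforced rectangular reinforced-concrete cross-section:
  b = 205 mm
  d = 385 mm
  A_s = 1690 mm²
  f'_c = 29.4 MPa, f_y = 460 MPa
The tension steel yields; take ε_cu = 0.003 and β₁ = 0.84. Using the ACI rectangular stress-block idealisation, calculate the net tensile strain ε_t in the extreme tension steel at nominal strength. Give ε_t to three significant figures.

ε_t ≈ 0.00339

a = A_s f_y/(0.85 f'_c b) = 151.75 mm.
β₁ = 0.84, so c = a/β₁ = 151.75/0.84 = 180.65 mm.
From the linear strain diagram with ε_cu = 0.003: ε_t = 0.003 (d − c)/c = 0.003 × (385 − 180.65)/180.65 = 0.00339.
ε_t < 0.004 — the section is over-reinforced for flexure under ACI limits.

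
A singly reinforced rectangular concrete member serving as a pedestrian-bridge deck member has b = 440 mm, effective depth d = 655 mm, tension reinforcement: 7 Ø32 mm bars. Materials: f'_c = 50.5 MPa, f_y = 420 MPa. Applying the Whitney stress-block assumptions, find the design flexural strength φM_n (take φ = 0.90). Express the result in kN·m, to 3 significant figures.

A_s = 7 × 804 = 5628 mm².
T = A_s f_y = 5628 × 420 = 2363760 N = 2363.76 kN.
From C = T: a = T/(0.85 f'_c b) = 2363760/(0.85 × 50.5 × 440) = 125.15 mm.
M_n = T(d − a/2) = 2363.76 kN × (655 − 62.575) mm = 1400.35 kN·m.
φM_n = 0.90 × 1400.35 = 1260.32 kN·m.

φM_n ≈ 1260 kN·m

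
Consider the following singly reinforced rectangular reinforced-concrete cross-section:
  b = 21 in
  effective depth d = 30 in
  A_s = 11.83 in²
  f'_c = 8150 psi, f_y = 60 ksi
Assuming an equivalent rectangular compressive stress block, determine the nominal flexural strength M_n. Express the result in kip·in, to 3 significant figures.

M_n ≈ 19600 kip·in

T = A_s f_y = 11.83 × 60 = 709.8 kips.
a = T/(0.85 f'_c b) = 709.8/(0.85 × 8.15 × 21) = 4.879 in.
M_n = T(d − a/2) = 709.8 × (30 − 2.4395) = 19562.4 kip·in.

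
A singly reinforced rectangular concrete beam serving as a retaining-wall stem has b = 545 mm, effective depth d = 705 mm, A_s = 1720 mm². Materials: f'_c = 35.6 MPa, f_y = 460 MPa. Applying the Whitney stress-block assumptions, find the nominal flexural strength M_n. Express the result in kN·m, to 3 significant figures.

T = A_s f_y = 1720 × 460 = 791200 N = 791.2 kN.
From C = T: a = T/(0.85 f'_c b) = 791200/(0.85 × 35.6 × 545) = 47.98 mm.
M_n = T(d − a/2) = 791.2 kN × (705 − 23.99) mm = 538.82 kN·m.

M_n ≈ 539 kN·m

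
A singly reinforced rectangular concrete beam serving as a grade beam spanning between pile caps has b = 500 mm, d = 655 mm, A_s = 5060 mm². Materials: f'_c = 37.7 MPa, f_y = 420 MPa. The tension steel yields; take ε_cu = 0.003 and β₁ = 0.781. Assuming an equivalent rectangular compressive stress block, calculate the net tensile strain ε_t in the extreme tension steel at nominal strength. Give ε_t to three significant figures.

a = A_s f_y/(0.85 f'_c b) = 132.64 mm.
β₁ = 0.781, so c = a/β₁ = 132.64/0.781 = 169.83 mm.
From the linear strain diagram with ε_cu = 0.003: ε_t = 0.003 (d − c)/c = 0.003 × (655 − 169.83)/169.83 = 0.00857.
Since ε_t ≥ 0.005, the section is tension-controlled.

ε_t ≈ 0.00857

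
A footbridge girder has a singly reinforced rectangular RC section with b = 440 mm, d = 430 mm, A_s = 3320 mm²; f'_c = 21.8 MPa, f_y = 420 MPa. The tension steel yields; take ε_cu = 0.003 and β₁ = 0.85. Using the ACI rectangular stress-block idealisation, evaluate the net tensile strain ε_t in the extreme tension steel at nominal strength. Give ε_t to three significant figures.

a = A_s f_y/(0.85 f'_c b) = 171.02 mm.
β₁ = 0.85, so c = a/β₁ = 171.02/0.85 = 201.20 mm.
From the linear strain diagram with ε_cu = 0.003: ε_t = 0.003 (d − c)/c = 0.003 × (430 − 201.20)/201.20 = 0.00341.
ε_t < 0.004 — the section is over-reinforced for flexure under ACI limits.

ε_t ≈ 0.00341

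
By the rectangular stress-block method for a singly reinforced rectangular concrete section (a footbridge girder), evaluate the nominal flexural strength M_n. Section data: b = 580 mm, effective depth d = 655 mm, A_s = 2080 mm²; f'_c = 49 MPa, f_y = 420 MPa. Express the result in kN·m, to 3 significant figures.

T = A_s f_y = 2080 × 420 = 873600 N = 873.6 kN.
From C = T: a = T/(0.85 f'_c b) = 873600/(0.85 × 49 × 580) = 36.16 mm.
M_n = T(d − a/2) = 873.6 kN × (655 − 18.08) mm = 556.41 kN·m.

M_n ≈ 556 kN·m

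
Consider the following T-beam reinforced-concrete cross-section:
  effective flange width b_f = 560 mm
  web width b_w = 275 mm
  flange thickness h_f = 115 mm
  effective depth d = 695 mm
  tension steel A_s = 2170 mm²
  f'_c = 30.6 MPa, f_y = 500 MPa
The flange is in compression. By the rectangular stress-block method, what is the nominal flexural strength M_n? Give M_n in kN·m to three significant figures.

Tension: T = A_s f_y = 2170 × 500 = 1085000 N.
Try a within the flange: a = T/(0.85 f'_c b_f) = 1085000/(0.85 × 30.6 × 560) = 74.49 mm.
Since a = 74.49 ≤ h_f = 115 mm, the stress block lies entirely in the flange; analyse as a rectangular beam of width b_f.
M_n = T(d − a/2) = 1085000 × (695 − 37.245) = 713.66 × 10⁶ N·mm.
M_n = 713.66 kN·m.

M_n ≈ 714 kN·m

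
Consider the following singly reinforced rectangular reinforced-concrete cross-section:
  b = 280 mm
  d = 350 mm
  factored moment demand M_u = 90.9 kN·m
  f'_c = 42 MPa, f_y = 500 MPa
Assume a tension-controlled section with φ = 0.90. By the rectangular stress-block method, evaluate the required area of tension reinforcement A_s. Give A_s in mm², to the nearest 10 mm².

A_s ≈ 600 mm²

M_n = M_u/φ = 90.9/0.90 = 101 kN·m.
With M_n = 0.85 f'_c a b (d − a/2), solve the quadratic for a:
a = d − √(d² − 2M_n/(0.85 f'_c b)) = 350 − √(350² − 2 × 101×10⁶/(0.85 × 42 × 280)) = 30.17 mm.
A_s = 0.85 f'_c a b / f_y = 0.85 × 42 × 30.17 × 280 / 500 = 603.2 mm².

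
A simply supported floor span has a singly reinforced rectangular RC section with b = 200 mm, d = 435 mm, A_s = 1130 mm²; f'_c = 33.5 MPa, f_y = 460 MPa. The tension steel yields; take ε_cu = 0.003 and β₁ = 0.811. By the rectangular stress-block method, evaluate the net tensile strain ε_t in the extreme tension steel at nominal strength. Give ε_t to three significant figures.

ε_t ≈ 0.00860

a = A_s f_y/(0.85 f'_c b) = 91.27 mm.
β₁ = 0.811, so c = a/β₁ = 91.27/0.811 = 112.54 mm.
From the linear strain diagram with ε_cu = 0.003: ε_t = 0.003 (d − c)/c = 0.003 × (435 − 112.54)/112.54 = 0.00860.
Since ε_t ≥ 0.005, the section is tension-controlled.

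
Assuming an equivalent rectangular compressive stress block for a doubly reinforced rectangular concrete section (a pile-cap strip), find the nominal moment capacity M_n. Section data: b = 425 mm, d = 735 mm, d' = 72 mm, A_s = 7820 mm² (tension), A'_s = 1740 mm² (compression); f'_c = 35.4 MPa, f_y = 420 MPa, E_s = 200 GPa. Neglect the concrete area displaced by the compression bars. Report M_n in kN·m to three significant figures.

Assume both tension and compression steel yield.
Net tension couple steel: A_s − A'_s = 6080 mm².
a = (A_s − A'_s) f_y / (0.85 f'_c b) = 2553600/(0.85 × 35.4 × 425) = 199.68 mm.
c = a/β₁ = 199.68/0.797 = 250.54 mm; ε'_s = 0.003(c − d')/c = 0.0021 ≥ f_y/E_s = 0.0021, so compression steel does yield.
M_n = (A_s − A'_s) f_y (d − a/2) + A'_s f_y (d − d') = [2553600 × (735 − 99.84) + 730800 × (735 − 72)] × 10⁻⁶ = 1621.94 + 484.52 = 2106.46 kN·m.

M_n ≈ 2110 kN·m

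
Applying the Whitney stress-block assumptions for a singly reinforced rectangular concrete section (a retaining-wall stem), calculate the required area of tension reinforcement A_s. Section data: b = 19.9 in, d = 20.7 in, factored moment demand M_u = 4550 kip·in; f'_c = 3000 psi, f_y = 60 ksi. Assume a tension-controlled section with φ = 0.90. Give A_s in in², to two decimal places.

M_n = M_u/φ = 4550/0.90 = 5055.56 kip·in.
From M_n = 0.85 f'_c a b (d − a/2):
a = d − √(d² − 2M_n/(0.85 f'_c b)) = 20.7 − √(20.7² − 2 × 5055.56/(0.85 × 3 × 19.9)) = 5.559 in.
A_s = 0.85 f'_c a b / f_y = 0.85 × 3 × 5.559 × 19.9 / 60 = 4.702 in².

A_s ≈ 4.70 in²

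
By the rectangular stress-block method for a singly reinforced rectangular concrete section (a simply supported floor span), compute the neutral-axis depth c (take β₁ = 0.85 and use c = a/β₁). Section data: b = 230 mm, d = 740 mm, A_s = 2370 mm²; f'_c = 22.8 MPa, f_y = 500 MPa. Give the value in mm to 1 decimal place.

c ≈ 312.8 mm

T = A_s f_y = 2370 × 500 = 1185000 N = 1185 kN.
Setting C = 0.85 f'_c a b equal to T: a = 1185000/(0.85 × 22.8 × 230) = 265.850 mm.
With β₁ = 0.85, c = a/β₁ = 265.850/0.85 = 312.8 mm.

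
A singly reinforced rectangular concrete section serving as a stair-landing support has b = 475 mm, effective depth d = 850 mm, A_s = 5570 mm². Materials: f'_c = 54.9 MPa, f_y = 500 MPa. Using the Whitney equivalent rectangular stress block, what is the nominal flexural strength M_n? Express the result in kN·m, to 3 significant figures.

T = A_s f_y = 5570 × 500 = 2785000 N = 2785 kN.
From C = T: a = T/(0.85 f'_c b) = 2785000/(0.85 × 54.9 × 475) = 125.64 mm.
M_n = T(d − a/2) = 2785 kN × (850 − 62.82) mm = 2192.30 kN·m.

M_n ≈ 2190 kN·m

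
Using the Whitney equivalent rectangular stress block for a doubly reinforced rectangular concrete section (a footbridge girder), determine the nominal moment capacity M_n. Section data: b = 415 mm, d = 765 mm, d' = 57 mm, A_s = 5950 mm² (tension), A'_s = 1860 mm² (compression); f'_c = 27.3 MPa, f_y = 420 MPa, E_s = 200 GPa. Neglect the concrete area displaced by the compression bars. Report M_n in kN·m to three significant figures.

Assume both tension and compression steel yield.
Net tension couple steel: A_s − A'_s = 4090 mm².
a = (A_s − A'_s) f_y / (0.85 f'_c b) = 1717800/(0.85 × 27.3 × 415) = 178.38 mm.
c = a/β₁ = 178.38/0.85 = 209.86 mm; ε'_s = 0.003(c − d')/c = 0.0022 ≥ f_y/E_s = 0.0021, so compression steel does yield.
M_n = (A_s − A'_s) f_y (d − a/2) + A'_s f_y (d − d') = [1717800 × (765 − 89.19) + 781200 × (765 − 57)] × 10⁻⁶ = 1160.91 + 553.09 = 1714.00 kN·m.

M_n ≈ 1710 kN·m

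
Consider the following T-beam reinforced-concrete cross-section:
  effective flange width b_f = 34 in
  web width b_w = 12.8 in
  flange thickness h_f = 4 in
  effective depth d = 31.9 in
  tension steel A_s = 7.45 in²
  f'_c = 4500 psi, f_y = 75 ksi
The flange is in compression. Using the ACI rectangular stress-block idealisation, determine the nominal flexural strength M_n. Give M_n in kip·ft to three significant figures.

Tension: T = A_s f_y = 7.45 × 75 = 558.75 kips.
Try a within the flange: a = T/(0.85 f'_c b_f) = 558.75/(0.85 × 4.5 × 34) = 4.296 in.
a = 4.296 > h_f = 4 in: the block extends into the web. Split into flange-overhang and web parts.
C_f = 0.85 f'_c (b_f − b_w) h_f = 0.85 × 4.5 × (34 − 12.8) × 4 = 324.4 kips.
Remaining web compression depth: a_w = (T − C_f)/(0.85 f'_c b_w) = (558.75 − 324.4)/(0.85 × 4.5 × 12.8) = 4.787 in.
M_n = C_f(d − h_f/2) + (T − C_f)(d − a_w/2) = 324.4 × (31.9 − 2) + 234.35 × (31.9 − 2.3935) = 9699.6 + 6914.8 = 16614.4 kip·in.
M_n = 16614.4/12 = 1384.53 kip·ft.

M_n ≈ 1380 kip·ft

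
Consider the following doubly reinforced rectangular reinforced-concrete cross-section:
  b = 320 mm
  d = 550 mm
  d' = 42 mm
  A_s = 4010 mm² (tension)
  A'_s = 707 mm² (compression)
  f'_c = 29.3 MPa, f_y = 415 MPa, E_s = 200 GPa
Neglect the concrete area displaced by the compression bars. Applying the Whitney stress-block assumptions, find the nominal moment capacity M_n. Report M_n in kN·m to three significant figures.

Assume both tension and compression steel yield.
Net tension couple steel: A_s − A'_s = 3303 mm².
a = (A_s − A'_s) f_y / (0.85 f'_c b) = 1370745/(0.85 × 29.3 × 320) = 172.00 mm.
c = a/β₁ = 172.00/0.841 = 204.52 mm; ε'_s = 0.003(c − d')/c = 0.0024 ≥ f_y/E_s = 0.0021, so compression steel does yield.
M_n = (A_s − A'_s) f_y (d − a/2) + A'_s f_y (d − d') = [1370745 × (550 − 86) + 293405 × (550 − 42)] × 10⁻⁶ = 636.03 + 149.05 = 785.08 kN·m.

M_n ≈ 785 kN·m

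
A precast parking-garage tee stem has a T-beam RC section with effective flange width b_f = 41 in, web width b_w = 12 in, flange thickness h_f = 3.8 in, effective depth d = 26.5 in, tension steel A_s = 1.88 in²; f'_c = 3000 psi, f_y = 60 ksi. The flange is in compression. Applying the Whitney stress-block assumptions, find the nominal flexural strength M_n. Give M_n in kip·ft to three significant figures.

M_n ≈ 244 kip·ft

Tension: T = A_s f_y = 1.88 × 60 = 112.8 kips.
Try a within the flange: a = T/(0.85 f'_c b_f) = 112.8/(0.85 × 3 × 41) = 1.079 in.
Since a = 1.079 ≤ h_f = 3.8 in, the stress block lies entirely in the flange; analyse as a rectangular beam of width b_f.
M_n = T(d − a/2) = 112.8 × (26.5 − 0.5395) = 2928.3 kip·in.
M_n = 2928.3/12 = 244.03 kip·ft.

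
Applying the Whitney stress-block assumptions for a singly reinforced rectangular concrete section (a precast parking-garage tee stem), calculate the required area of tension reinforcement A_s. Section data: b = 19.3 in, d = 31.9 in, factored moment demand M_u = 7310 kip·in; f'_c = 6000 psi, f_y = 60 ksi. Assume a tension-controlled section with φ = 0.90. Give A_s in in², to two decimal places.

M_n = M_u/φ = 7310/0.90 = 8122.22 kip·in.
From M_n = 0.85 f'_c a b (d − a/2):
a = d − √(d² − 2M_n/(0.85 f'_c b)) = 31.9 − √(31.9² − 2 × 8122.22/(0.85 × 6 × 19.3)) = 2.701 in.
A_s = 0.85 f'_c a b / f_y = 0.85 × 6 × 2.701 × 19.3 / 60 = 4.431 in².

A_s ≈ 4.43 in²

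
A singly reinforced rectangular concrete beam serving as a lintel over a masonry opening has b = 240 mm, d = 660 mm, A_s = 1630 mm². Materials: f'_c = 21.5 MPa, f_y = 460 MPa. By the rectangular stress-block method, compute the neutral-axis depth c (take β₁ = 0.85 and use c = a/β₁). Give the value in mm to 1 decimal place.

c ≈ 201.1 mm

T = A_s f_y = 1630 × 460 = 749800 N = 749.8 kN.
Setting C = 0.85 f'_c a b equal to T: a = 749800/(0.85 × 21.5 × 240) = 170.953 mm.
With β₁ = 0.85, c = a/β₁ = 170.953/0.85 = 201.1 mm.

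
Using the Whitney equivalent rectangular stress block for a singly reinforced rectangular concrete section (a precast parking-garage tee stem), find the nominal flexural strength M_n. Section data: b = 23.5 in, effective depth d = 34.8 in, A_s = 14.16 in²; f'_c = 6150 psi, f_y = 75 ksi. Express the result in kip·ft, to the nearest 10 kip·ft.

T = A_s f_y = 14.16 × 75 = 1062 kips.
a = T/(0.85 f'_c b) = 1062/(0.85 × 6.15 × 23.5) = 8.645 in.
M_n = T(d − a/2) = 1062 × (34.8 − 4.3225) = 32367.1 kip·in = 32367.1/12 = 2697.26 kip·ft.

M_n ≈ 2700 kip·ft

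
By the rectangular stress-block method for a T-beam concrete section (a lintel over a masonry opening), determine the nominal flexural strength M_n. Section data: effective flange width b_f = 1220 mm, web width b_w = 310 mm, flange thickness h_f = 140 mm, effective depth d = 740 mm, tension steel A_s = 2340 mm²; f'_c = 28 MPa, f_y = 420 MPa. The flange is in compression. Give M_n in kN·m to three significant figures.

M_n ≈ 711 kN·m

Tension: T = A_s f_y = 2340 × 420 = 982800 N.
Try a within the flange: a = T/(0.85 f'_c b_f) = 982800/(0.85 × 28 × 1220) = 33.85 mm.
Since a = 33.85 ≤ h_f = 140 mm, the stress block lies entirely in the flange; analyse as a rectangular beam of width b_f.
M_n = T(d − a/2) = 982800 × (740 − 16.925) = 710.64 × 10⁶ N·mm.
M_n = 710.64 kN·m.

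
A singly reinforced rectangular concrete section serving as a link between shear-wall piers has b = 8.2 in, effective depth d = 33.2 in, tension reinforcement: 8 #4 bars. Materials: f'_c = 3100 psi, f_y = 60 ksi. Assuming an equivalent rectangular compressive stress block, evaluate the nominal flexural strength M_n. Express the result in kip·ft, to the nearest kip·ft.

A_s = 8 × 0.2 = 1.6 in².
T = A_s f_y = 1.6 × 60 = 96 kips.
a = T/(0.85 f'_c b) = 96/(0.85 × 3.1 × 8.2) = 4.443 in.
M_n = T(d − a/2) = 96 × (33.2 − 2.2215) = 2973.9 kip·in = 2973.9/12 = 247.83 kip·ft.

M_n ≈ 248 kip·ft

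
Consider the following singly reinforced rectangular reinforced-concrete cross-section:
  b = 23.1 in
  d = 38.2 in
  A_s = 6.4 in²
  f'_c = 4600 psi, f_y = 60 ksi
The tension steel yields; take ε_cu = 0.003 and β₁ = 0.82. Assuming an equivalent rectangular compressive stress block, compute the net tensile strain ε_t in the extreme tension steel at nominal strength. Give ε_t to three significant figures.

a = A_s f_y/(0.85 f'_c b) = 4.252 in.
β₁ = 0.82, so c = a/β₁ = 4.252/0.82 = 5.185 in.
From the linear strain diagram with ε_cu = 0.003: ε_t = 0.003 (d − c)/c = 0.003 × (38.2 − 5.185)/5.185 = 0.0191.
Since ε_t ≥ 0.005, the section is tension-controlled.

ε_t ≈ 0.0191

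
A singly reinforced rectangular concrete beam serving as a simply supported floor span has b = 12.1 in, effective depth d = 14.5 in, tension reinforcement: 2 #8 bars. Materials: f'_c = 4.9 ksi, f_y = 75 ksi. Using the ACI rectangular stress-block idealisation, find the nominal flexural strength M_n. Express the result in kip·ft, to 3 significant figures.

M_n ≈ 132 kip·ft

A_s = 2 × 0.79 = 1.58 in².
T = A_s f_y = 1.58 × 75 = 118.5 kips.
a = T/(0.85 f'_c b) = 118.5/(0.85 × 4.9 × 12.1) = 2.351 in.
M_n = T(d − a/2) = 118.5 × (14.5 − 1.1755) = 1579.0 kip·in = 1579.0/12 = 131.58 kip·ft.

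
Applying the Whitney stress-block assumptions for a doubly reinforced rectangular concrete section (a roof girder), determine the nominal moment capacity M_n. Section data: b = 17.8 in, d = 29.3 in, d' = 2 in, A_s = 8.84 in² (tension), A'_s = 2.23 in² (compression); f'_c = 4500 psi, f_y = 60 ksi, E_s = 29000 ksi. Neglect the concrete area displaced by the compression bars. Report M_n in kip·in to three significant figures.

M_n ≈ 14100 kip·in

Assume both steels yield.
a = (A_s − A'_s) f_y/(0.85 f'_c b) = (8.84 − 2.23) × 60/(0.85 × 4.5 × 17.8) = 5.825 in.
c = a/β₁ = 5.825/0.825 = 7.061 in; ε'_s = 0.003(c − d')/c = 0.0022 ≥ ε_y = 0.0021, so the compression steel yields.
M_n = (A_s − A'_s) f_y (d − a/2) + A'_s f_y (d − d') = 396.6 × (29.3 − 2.9125) + 133.8 × (29.3 − 2) = 10465.3 + 3652.7 = 14118.0 kip·in.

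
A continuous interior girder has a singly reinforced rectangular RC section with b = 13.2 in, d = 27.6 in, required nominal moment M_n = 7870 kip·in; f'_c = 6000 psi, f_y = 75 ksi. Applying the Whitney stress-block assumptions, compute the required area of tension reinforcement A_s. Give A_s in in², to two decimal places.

From M_n = 0.85 f'_c a b (d − a/2):
a = d − √(d² − 2M_n/(0.85 f'_c b)) = 27.6 − √(27.6² − 2 × 7870/(0.85 × 6 × 13.2)) = 4.623 in.
A_s = 0.85 f'_c a b / f_y = 0.85 × 6 × 4.623 × 13.2 / 75 = 4.150 in².

A_s ≈ 4.15 in²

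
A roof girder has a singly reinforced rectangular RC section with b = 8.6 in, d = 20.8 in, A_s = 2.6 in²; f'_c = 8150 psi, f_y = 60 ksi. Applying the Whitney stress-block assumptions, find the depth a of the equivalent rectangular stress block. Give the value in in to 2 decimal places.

T = A_s f_y = 2.6 × 60 = 156 kips.
a = T/(0.85 f'_c b) = 156/(0.85 × 8.15 × 8.6) = 2.62 in.

a ≈ 2.62 in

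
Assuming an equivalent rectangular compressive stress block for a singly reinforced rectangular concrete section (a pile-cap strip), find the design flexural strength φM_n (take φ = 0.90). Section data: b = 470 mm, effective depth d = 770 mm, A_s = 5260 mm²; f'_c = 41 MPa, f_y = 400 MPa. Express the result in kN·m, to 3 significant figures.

φM_n ≈ 1340 kN·m

T = A_s f_y = 5260 × 400 = 2104000 N = 2104 kN.
From C = T: a = T/(0.85 f'_c b) = 2104000/(0.85 × 41 × 470) = 128.45 mm.
M_n = T(d − a/2) = 2104 kN × (770 − 64.225) mm = 1484.95 kN·m.
φM_n = 0.90 × 1484.95 = 1336.46 kN·m.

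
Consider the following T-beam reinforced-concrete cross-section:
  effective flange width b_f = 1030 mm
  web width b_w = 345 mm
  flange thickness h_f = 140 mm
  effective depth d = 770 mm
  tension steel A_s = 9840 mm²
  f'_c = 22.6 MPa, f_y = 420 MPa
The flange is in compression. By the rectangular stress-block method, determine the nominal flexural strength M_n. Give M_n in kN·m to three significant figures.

Tension: T = A_s f_y = 9840 × 420 = 4132800 N.
Try a within the flange: a = T/(0.85 f'_c b_f) = 4132800/(0.85 × 22.6 × 1030) = 208.87 mm.
a = 208.87 > h_f = 140 mm: the block extends into the web. Split into flange-overhang and web parts.
C_f = 0.85 f'_c (b_f − b_w) h_f = 0.85 × 22.6 × (1030 − 345) × 140 = 1842239 N.
Remaining web compression depth: a_w = (T − C_f)/(0.85 f'_c b_w) = (4132800 − 1842239)/(0.85 × 22.6 × 345) = 345.62 mm.
M_n = C_f(d − h_f/2) + (T − C_f)(d − a_w/2) = 1842239 × (770 − 70) + 2290561 × (770 − 172.81) = 1289.57 + 1367.90 = 2657.47 × 10⁶ N·mm.
M_n = 2657.47 kN·m.

M_n ≈ 2660 kN·m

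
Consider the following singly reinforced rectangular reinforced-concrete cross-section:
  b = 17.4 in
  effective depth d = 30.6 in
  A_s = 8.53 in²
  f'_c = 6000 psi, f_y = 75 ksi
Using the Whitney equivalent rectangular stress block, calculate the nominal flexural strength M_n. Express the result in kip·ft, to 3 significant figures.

M_n ≈ 1440 kip·ft

T = A_s f_y = 8.53 × 75 = 639.75 kips.
a = T/(0.85 f'_c b) = 639.75/(0.85 × 6 × 17.4) = 7.209 in.
M_n = T(d − a/2) = 639.75 × (30.6 − 3.6045) = 17270.4 kip·in = 17270.4/12 = 1439.20 kip·ft.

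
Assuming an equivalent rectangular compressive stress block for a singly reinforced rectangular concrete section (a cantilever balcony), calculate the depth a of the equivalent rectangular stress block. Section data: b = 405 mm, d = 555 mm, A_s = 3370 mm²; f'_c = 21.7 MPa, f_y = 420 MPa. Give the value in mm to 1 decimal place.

T = A_s f_y = 3370 × 420 = 1415400 N = 1415.4 kN.
Setting C = 0.85 f'_c a b equal to T: a = 1415400/(0.85 × 21.7 × 405) = 189.5 mm.

a ≈ 189.5 mm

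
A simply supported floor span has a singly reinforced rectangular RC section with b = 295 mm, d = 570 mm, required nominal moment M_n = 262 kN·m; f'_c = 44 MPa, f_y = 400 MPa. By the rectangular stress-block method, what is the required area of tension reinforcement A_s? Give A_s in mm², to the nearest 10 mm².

A_s ≈ 1190 mm²

With M_n = 0.85 f'_c a b (d − a/2), solve the quadratic for a:
a = d − √(d² − 2M_n/(0.85 f'_c b)) = 570 − √(570² − 2 × 262×10⁶/(0.85 × 44 × 295)) = 43.31 mm.
A_s = 0.85 f'_c a b / f_y = 0.85 × 44 × 43.31 × 295 / 400 = 1194.6 mm².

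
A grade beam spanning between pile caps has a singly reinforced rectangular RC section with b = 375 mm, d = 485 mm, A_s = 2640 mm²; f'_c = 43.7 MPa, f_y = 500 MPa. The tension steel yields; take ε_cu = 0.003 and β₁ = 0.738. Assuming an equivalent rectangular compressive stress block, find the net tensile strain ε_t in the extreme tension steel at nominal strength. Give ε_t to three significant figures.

a = A_s f_y/(0.85 f'_c b) = 94.76 mm.
β₁ = 0.738, so c = a/β₁ = 94.76/0.738 = 128.40 mm.
From the linear strain diagram with ε_cu = 0.003: ε_t = 0.003 (d − c)/c = 0.003 × (485 − 128.40)/128.40 = 0.00833.
Since ε_t ≥ 0.005, the section is tension-controlled.

ε_t ≈ 0.00833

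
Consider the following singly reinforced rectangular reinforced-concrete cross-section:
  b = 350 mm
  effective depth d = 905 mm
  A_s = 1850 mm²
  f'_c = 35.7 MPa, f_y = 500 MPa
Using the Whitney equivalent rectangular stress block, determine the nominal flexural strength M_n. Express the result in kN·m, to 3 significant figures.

M_n ≈ 797 kN·m

T = A_s f_y = 1850 × 500 = 925000 N = 925 kN.
From C = T: a = T/(0.85 f'_c b) = 925000/(0.85 × 35.7 × 350) = 87.09 mm.
M_n = T(d − a/2) = 925 kN × (905 − 43.545) mm = 796.85 kN·m.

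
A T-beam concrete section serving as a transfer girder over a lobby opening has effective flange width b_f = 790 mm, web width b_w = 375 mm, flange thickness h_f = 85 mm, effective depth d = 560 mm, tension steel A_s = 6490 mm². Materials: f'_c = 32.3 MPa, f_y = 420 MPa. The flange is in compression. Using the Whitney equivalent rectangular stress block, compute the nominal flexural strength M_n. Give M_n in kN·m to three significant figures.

M_n ≈ 1340 kN·m

Tension: T = A_s f_y = 6490 × 420 = 2725800 N.
Try a within the flange: a = T/(0.85 f'_c b_f) = 2725800/(0.85 × 32.3 × 790) = 125.67 mm.
a = 125.67 > h_f = 85 mm: the block extends into the web. Split into flange-overhang and web parts.
C_f = 0.85 f'_c (b_f − b_w) h_f = 0.85 × 32.3 × (790 − 375) × 85 = 968475 N.
Remaining web compression depth: a_w = (T − C_f)/(0.85 f'_c b_w) = (2725800 − 968475)/(0.85 × 32.3 × 375) = 170.69 mm.
M_n = C_f(d − h_f/2) + (T − C_f)(d − a_w/2) = 968475 × (560 − 42.5) + 1757325 × (560 − 85.345) = 501.19 + 834.12 = 1335.31 × 10⁶ N·mm.
M_n = 1335.31 kN·m.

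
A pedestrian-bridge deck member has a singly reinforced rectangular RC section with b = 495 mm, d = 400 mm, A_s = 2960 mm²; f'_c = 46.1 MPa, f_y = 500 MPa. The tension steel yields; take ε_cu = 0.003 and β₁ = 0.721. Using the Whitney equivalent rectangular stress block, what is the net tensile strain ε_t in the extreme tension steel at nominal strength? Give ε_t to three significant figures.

a = A_s f_y/(0.85 f'_c b) = 76.30 mm.
β₁ = 0.721, so c = a/β₁ = 76.30/0.721 = 105.83 mm.
From the linear strain diagram with ε_cu = 0.003: ε_t = 0.003 (d − c)/c = 0.003 × (400 − 105.83)/105.83 = 0.00834.
Since ε_t ≥ 0.005, the section is tension-controlled.

ε_t ≈ 0.00834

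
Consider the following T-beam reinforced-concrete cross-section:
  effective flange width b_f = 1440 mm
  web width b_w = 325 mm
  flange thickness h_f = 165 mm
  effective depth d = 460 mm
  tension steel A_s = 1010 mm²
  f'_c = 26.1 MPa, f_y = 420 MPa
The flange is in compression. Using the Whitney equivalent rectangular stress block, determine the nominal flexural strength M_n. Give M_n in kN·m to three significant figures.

Tension: T = A_s f_y = 1010 × 420 = 424200 N.
Try a within the flange: a = T/(0.85 f'_c b_f) = 424200/(0.85 × 26.1 × 1440) = 13.28 mm.
Since a = 13.28 ≤ h_f = 165 mm, the stress block lies entirely in the flange; analyse as a rectangular beam of width b_f.
M_n = T(d − a/2) = 424200 × (460 − 6.64) = 192.32 × 10⁶ N·mm.
M_n = 192.32 kN·m.

M_n ≈ 192 kN·m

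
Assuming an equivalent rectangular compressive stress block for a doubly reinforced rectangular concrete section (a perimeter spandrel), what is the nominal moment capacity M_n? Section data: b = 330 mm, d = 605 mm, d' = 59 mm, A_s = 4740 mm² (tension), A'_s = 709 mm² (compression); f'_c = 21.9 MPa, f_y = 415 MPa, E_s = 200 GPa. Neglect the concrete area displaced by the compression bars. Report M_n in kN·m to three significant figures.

Assume both tension and compression steel yield.
Net tension couple steel: A_s − A'_s = 4031 mm².
a = (A_s − A'_s) f_y / (0.85 f'_c b) = 1672865/(0.85 × 21.9 × 330) = 272.32 mm.
c = a/β₁ = 272.32/0.85 = 320.38 mm; ε'_s = 0.003(c − d')/c = 0.0024 ≥ f_y/E_s = 0.0021, so compression steel does yield.
M_n = (A_s − A'_s) f_y (d − a/2) + A'_s f_y (d − d') = [1672865 × (605 − 136.16) + 294235 × (605 − 59)] × 10⁻⁶ = 784.31 + 160.65 = 944.96 kN·m.

M_n ≈ 945 kN·m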